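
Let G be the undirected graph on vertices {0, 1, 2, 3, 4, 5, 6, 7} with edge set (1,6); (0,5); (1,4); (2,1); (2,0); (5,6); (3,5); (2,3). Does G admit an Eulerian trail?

No

Degrees: 0:2, 1:3, 2:3, 3:2, 4:1, 5:3, 6:2, 7:0
Odd-degree vertices: 1, 2, 4, 5 (4 total).
An Eulerian trail requires 0 or 2 odd-degree vertices; here there are 4.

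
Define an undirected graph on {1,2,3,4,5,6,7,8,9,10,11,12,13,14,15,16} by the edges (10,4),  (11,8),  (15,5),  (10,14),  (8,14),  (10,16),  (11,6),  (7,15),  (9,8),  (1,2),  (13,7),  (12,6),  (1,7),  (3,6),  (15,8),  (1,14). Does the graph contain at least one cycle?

The graph has 16 vertices, 16 edges, and 1 connected component.
One cycle is 1-7-15-8-14-1.

Yes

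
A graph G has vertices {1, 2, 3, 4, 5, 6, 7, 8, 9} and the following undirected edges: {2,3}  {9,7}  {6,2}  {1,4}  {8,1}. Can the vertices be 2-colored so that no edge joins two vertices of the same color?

Yes

Partition the vertices as {3, 4, 5, 6, 8, 9} vs {1, 2, 7}. Each listed edge has one endpoint in each part, so the graph is bipartite.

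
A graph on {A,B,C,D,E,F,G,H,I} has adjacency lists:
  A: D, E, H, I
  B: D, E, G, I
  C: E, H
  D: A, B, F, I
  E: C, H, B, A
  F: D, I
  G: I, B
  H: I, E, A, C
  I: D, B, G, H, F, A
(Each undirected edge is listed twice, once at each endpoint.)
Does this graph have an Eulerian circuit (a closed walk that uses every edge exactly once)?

Degrees: A:4, B:4, C:2, D:4, E:4, F:2, G:2, H:4, I:6
Every vertex has even degree and the edges form a single connected piece, so an Eulerian circuit exists.

Yes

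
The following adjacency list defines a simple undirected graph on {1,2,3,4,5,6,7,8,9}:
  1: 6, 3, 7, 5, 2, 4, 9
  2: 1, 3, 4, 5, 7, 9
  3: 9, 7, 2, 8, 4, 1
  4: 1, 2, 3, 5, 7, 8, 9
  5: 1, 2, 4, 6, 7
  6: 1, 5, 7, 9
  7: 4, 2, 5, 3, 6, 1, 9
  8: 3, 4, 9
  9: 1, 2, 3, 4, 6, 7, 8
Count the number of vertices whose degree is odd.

Degrees: 1:7, 2:6, 3:6, 4:7, 5:5, 6:4, 7:7, 8:3, 9:7
Odd-degree vertices: 1, 4, 5, 7, 8, 9.

6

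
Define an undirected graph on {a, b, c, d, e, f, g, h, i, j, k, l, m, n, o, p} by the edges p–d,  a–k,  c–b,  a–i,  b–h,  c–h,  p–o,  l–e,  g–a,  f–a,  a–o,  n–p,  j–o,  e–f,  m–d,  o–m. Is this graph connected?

Component: {b, c, h}
Component: {a, d, e, f, g, i, j, k, l, m, n, o, p}
No edge joins these 2 groups, so the graph is disconnected.

No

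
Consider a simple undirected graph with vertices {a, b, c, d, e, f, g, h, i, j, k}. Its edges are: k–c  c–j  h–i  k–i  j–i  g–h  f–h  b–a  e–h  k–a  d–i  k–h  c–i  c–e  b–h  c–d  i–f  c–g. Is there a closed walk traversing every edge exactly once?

Degrees: a:2, b:2, c:6, d:2, e:2, f:2, g:2, h:6, i:6, j:2, k:4
All degrees are even and the non-isolated vertices are connected — an Eulerian circuit exists.

Yes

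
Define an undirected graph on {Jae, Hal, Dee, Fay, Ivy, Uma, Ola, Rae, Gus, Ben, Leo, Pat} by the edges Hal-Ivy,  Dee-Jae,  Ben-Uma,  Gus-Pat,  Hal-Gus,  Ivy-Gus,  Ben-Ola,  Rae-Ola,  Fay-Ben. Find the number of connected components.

4

Component: {Leo}
Component: {Jae, Dee}
Component: {Hal, Ivy, Gus, Pat}
Component: {Fay, Uma, Ola, Rae, Ben}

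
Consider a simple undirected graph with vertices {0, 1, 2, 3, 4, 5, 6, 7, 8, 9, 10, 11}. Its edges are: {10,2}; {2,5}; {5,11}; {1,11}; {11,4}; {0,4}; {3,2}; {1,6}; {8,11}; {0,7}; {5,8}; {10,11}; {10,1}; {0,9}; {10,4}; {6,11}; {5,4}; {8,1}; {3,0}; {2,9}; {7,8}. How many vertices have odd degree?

0

Degrees: 0:4, 1:4, 2:4, 3:2, 4:4, 5:4, 6:2, 7:2, 8:4, 9:2, 10:4, 11:6
Odd-degree vertices: none.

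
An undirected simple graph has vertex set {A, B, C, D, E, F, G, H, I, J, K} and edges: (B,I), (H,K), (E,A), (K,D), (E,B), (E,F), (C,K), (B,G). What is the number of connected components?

Component: {J}
Component: {C, D, H, K}
Component: {A, B, E, F, G, I}

3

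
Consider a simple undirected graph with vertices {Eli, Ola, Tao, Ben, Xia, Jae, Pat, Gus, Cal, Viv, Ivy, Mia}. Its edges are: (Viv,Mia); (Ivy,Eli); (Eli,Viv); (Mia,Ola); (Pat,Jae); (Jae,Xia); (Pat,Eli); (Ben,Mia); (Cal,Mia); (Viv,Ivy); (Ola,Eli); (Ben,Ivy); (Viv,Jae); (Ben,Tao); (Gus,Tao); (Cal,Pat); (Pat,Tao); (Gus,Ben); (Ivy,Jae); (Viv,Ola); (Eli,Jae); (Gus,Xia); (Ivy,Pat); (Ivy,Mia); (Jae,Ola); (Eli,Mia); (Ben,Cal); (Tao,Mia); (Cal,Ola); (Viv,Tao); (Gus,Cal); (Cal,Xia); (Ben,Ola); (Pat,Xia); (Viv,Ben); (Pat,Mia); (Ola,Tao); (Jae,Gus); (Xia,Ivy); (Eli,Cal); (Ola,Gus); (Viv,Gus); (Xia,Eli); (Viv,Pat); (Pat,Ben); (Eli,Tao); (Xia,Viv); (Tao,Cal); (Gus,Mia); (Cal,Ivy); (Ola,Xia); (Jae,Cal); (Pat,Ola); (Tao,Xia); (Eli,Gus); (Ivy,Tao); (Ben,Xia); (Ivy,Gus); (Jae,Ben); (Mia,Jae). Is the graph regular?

Yes

Degrees: Eli:10, Ola:10, Tao:10, Ben:10, Xia:10, Jae:10, Pat:10, Gus:10, Cal:10, Viv:10, Ivy:10, Mia:10
Every vertex has degree 10, so the graph is 10-regular.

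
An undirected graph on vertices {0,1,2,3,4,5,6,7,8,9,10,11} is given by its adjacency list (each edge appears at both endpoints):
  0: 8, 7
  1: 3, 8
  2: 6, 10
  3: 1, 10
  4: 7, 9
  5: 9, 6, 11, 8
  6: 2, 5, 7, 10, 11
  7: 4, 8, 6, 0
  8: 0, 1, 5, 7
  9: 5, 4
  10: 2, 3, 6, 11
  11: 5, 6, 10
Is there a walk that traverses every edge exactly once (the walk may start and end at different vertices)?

Degrees: 0:2, 1:2, 2:2, 3:2, 4:2, 5:4, 6:5, 7:4, 8:4, 9:2, 10:4, 11:3
Odd-degree vertices: 6, 11 (2 total).
The non-isolated vertices are connected and exactly 2 have odd degree, so an Eulerian trail exists (from 6 to 11).

Yes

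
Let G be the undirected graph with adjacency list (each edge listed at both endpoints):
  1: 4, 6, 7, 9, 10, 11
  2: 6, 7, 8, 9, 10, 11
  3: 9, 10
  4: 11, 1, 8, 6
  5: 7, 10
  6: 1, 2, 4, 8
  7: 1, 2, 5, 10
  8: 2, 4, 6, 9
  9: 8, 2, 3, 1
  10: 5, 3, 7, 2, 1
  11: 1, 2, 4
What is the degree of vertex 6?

4

Neighbors of 6: 1, 2, 4, 8.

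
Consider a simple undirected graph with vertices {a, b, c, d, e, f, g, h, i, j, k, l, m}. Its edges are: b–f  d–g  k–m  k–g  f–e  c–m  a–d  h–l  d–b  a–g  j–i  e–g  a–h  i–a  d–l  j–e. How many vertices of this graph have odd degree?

2

Degrees: a:4, b:2, c:1, d:4, e:3, f:2, g:4, h:2, i:2, j:2, k:2, l:2, m:2
Odd-degree vertices: c, e.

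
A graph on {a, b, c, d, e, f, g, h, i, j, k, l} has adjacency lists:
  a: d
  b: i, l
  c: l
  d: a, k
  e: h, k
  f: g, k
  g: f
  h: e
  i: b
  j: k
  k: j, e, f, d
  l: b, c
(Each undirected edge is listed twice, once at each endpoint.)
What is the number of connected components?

Component: {b, c, i, l}
Component: {a, d, e, f, g, h, j, k}

2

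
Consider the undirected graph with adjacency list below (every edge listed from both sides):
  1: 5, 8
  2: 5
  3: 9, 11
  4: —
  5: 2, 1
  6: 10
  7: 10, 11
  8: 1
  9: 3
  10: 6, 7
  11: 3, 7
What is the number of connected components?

Component: {4}
Component: {1, 2, 5, 8}
Component: {3, 6, 7, 9, 10, 11}

3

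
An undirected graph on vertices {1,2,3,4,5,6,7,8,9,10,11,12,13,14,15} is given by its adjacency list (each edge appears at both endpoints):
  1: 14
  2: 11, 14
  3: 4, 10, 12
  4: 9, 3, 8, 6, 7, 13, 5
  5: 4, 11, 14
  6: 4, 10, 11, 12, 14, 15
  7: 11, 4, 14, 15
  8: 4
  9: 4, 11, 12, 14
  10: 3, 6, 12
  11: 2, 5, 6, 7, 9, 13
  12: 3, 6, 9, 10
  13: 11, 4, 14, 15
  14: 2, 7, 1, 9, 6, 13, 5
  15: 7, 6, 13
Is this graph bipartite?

The cycle 6-10-12-6 has length 3, which is odd, so the graph is not bipartite.

No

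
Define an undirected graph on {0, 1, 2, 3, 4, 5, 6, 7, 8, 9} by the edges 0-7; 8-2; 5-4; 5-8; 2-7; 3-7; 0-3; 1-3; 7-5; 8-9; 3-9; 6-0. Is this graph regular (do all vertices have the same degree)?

No

Degrees: 0:3, 1:1, 2:2, 3:4, 4:1, 5:3, 6:1, 7:4, 8:3, 9:2
Vertex 1 has degree 1 while 3 has degree 4, so the graph is not regular.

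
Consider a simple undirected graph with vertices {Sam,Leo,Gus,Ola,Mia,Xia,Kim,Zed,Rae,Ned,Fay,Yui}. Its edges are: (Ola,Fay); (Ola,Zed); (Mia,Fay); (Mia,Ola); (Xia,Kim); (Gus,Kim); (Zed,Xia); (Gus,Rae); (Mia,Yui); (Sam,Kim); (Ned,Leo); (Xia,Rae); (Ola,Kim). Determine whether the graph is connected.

Component: {Leo, Ned}
Component: {Sam, Gus, Ola, Mia, Xia, Kim, Zed, Rae, Fay, Yui}
There are 2 separate components, so the graph is not connected.

No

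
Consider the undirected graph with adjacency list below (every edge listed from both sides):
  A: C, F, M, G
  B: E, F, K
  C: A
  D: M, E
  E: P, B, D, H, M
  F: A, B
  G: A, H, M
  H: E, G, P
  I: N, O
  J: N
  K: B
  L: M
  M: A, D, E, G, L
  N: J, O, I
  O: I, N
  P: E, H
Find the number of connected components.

Component: {I, J, N, O}
Component: {A, B, C, D, E, F, G, H, K, L, M, P}

2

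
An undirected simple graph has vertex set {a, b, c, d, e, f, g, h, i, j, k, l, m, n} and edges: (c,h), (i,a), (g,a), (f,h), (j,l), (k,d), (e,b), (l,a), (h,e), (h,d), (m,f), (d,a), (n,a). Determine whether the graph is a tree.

|V| = 14, |E| = 13.
Connected and |E| = |V| - 1, which characterizes a tree.

Yes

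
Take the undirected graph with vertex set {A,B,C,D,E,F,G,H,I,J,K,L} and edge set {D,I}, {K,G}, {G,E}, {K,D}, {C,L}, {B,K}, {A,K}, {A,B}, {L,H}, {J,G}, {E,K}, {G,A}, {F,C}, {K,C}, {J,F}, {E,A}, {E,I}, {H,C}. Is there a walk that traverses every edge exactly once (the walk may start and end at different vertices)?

Degrees: A:4, B:2, C:4, D:2, E:4, F:2, G:4, H:2, I:2, J:2, K:6, L:2
Odd-degree vertices: none (0 total).
With 0 odd-degree vertices and all edges in one connected piece, an Eulerian trail exists.

Yes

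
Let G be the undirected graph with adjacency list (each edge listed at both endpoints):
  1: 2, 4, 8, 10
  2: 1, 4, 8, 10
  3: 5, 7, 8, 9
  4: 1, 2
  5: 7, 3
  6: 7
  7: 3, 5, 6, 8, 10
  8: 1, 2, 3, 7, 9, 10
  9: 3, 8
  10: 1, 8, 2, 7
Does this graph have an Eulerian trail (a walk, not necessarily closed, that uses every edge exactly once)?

Yes

Degrees: 1:4, 2:4, 3:4, 4:2, 5:2, 6:1, 7:5, 8:6, 9:2, 10:4
Odd-degree vertices: 6, 7 (2 total).
With 2 odd-degree vertices and all edges in one connected piece, an Eulerian trail exists (from 6 to 7).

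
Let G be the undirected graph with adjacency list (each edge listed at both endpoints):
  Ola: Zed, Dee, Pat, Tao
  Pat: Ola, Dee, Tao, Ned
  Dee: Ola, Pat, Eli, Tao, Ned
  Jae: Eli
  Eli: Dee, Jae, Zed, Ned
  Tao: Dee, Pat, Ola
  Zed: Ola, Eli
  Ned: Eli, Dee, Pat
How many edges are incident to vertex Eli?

Neighbors of Eli: Dee, Jae, Zed, Ned.

4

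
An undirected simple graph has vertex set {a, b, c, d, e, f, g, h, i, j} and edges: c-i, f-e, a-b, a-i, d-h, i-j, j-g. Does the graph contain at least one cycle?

The graph has 10 vertices, 7 edges, and 3 connected components.
A forest on 10 vertices with 3 components has exactly 7 edges, which matches — so no cycle.

No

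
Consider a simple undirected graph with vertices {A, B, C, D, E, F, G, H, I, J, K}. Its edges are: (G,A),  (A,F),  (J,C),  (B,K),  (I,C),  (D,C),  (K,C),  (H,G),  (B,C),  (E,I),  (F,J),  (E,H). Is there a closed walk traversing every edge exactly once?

No

Degrees: A:2, B:2, C:5, D:1, E:2, F:2, G:2, H:2, I:2, J:2, K:2
Vertices with odd degree: C, D. An Eulerian circuit requires all degrees even.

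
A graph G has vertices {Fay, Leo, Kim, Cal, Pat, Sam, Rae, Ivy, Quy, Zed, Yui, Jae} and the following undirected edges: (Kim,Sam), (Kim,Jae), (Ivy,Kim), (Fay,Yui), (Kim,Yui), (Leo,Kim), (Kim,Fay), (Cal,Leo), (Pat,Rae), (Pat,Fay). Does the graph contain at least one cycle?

|V| = 12, |E| = 10, number of components = 3.
Since 10 > 12 - 3, a cycle must exist; for instance Fay-Kim-Yui-Fay.

Yes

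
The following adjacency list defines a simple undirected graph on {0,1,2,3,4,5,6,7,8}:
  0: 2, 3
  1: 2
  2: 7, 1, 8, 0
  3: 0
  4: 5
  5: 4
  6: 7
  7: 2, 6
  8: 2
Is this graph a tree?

No

|V| = 9, |E| = 7.
It is not connected, so it is not a tree.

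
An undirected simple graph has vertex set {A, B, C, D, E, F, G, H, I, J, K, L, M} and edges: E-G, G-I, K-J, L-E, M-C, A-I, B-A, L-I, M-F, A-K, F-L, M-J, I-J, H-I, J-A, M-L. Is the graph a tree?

No

The graph has 13 vertices and 16 edges.
It is not connected, so it is not a tree.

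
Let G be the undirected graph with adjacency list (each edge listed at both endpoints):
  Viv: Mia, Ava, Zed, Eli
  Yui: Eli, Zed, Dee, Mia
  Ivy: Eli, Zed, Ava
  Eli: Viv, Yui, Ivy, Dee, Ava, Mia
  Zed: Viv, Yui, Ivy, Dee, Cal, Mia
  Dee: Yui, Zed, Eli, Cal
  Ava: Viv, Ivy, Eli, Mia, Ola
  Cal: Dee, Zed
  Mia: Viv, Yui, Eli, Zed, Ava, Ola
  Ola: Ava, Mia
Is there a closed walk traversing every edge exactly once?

No

Degrees: Viv:4, Yui:4, Ivy:3, Eli:6, Zed:6, Dee:4, Ava:5, Cal:2, Mia:6, Ola:2
Vertices with odd degree: Ivy, Ava. An Eulerian circuit requires all degrees even.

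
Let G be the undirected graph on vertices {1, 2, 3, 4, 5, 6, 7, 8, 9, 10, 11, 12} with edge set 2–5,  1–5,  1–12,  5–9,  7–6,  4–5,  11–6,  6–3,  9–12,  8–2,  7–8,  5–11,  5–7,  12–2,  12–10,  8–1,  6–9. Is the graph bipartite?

Color {5, 6, 8, 12} black and {1, 2, 3, 4, 7, 9, 10, 11} white. No edge joins two same-colored vertices, so the graph is bipartite.

Yes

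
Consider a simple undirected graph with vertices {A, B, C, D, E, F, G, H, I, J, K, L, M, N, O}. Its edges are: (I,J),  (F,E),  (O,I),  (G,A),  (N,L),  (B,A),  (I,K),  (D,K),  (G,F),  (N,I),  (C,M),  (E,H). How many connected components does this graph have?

Component: {C, M}
Component: {A, B, E, F, G, H}
Component: {D, I, J, K, L, N, O}

3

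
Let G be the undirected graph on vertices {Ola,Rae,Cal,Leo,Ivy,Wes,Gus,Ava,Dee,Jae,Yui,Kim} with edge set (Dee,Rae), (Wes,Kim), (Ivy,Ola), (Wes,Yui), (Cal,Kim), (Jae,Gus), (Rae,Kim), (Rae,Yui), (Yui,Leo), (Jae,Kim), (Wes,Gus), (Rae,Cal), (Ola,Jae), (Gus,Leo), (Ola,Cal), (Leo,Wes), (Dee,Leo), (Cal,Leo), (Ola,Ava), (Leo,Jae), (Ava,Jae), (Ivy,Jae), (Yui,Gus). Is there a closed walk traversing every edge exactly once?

Yes

Degrees: Ola:4, Rae:4, Cal:4, Leo:6, Ivy:2, Wes:4, Gus:4, Ava:2, Dee:2, Jae:6, Yui:4, Kim:4
All degrees are even and the non-isolated vertices are connected — an Eulerian circuit exists.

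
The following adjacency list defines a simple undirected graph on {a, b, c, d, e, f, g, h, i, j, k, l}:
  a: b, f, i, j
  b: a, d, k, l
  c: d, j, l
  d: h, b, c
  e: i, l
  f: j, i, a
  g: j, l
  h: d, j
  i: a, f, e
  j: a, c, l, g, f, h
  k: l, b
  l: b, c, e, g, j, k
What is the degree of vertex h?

Neighbors of h: d, j.

2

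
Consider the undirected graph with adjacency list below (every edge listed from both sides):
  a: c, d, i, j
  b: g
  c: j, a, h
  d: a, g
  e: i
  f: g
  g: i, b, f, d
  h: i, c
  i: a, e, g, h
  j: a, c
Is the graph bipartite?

No

The cycle c-a-j-c has length 3, which is odd, so the graph is not bipartite.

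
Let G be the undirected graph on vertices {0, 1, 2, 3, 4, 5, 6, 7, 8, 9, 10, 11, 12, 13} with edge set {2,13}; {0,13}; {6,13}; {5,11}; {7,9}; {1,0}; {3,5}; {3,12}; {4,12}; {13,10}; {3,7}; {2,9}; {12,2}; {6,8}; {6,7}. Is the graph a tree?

No

|V| = 14, |E| = 15.
Connected but with 15 > 13 edges, so it has a cycle and is not a tree.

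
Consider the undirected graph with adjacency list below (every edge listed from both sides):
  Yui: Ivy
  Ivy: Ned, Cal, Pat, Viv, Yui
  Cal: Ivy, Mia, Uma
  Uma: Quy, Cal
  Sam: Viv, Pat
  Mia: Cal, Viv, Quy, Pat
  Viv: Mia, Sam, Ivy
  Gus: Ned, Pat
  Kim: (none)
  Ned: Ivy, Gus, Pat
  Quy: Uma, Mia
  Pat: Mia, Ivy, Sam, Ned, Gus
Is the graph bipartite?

The cycle Ivy-Ned-Pat-Ivy has length 3, which is odd, so the graph is not bipartite.

No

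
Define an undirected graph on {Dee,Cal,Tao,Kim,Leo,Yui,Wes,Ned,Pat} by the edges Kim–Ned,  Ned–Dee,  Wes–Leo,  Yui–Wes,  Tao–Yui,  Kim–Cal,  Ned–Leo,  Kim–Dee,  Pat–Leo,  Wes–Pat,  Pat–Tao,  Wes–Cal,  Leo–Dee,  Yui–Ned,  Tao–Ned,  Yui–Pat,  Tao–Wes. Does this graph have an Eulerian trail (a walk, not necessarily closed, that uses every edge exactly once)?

Degrees: Dee:3, Cal:2, Tao:4, Kim:3, Leo:4, Yui:4, Wes:5, Ned:5, Pat:4
Odd-degree vertices: Dee, Kim, Wes, Ned (4 total).
An Eulerian trail requires 0 or 2 odd-degree vertices; here there are 4.

No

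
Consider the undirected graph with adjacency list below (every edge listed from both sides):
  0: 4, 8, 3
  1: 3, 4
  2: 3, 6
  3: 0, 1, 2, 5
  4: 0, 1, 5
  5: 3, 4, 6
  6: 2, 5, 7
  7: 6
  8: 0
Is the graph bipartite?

Yes

Color {3, 4, 6, 8} black and {0, 1, 2, 5, 7} white. No edge joins two same-colored vertices, so the graph is bipartite.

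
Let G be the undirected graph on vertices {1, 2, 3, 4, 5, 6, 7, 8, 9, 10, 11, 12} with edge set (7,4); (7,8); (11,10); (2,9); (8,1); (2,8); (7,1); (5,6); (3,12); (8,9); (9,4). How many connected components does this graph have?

Component: {3, 12}
Component: {5, 6}
Component: {10, 11}
Component: {1, 2, 4, 7, 8, 9}

4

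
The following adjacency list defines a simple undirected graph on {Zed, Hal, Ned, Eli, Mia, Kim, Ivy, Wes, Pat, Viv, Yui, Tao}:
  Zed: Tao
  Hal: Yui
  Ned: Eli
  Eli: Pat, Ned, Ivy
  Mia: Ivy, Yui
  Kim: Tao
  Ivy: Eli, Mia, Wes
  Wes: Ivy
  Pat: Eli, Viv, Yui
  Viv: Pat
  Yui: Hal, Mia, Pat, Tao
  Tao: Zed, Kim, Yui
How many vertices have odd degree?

Degrees: Zed:1, Hal:1, Ned:1, Eli:3, Mia:2, Kim:1, Ivy:3, Wes:1, Pat:3, Viv:1, Yui:4, Tao:3
Odd-degree vertices: Zed, Hal, Ned, Eli, Kim, Ivy, Wes, Pat, Viv, Tao.

10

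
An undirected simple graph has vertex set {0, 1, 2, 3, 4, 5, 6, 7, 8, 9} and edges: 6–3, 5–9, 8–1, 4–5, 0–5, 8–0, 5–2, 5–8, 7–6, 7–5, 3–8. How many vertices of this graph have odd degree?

Degrees: 0:2, 1:1, 2:1, 3:2, 4:1, 5:6, 6:2, 7:2, 8:4, 9:1
Odd-degree vertices: 1, 2, 4, 9.

4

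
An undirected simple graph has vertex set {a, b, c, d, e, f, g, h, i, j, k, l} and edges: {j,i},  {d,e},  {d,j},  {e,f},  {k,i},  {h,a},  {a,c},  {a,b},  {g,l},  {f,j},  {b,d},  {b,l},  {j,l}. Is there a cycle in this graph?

The graph has 12 vertices, 13 edges, and 1 connected component.
One cycle is j-d-e-f-j.

Yes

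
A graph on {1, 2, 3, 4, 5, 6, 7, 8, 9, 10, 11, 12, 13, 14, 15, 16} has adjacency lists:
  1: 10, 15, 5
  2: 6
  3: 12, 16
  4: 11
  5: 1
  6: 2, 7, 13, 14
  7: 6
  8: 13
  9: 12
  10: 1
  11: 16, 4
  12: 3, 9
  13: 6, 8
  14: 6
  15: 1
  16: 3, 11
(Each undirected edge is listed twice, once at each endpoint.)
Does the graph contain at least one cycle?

The graph has 16 vertices, 13 edges, and 3 connected components.
Since 13 = 16 - 3, the graph is a forest and contains no cycle.

No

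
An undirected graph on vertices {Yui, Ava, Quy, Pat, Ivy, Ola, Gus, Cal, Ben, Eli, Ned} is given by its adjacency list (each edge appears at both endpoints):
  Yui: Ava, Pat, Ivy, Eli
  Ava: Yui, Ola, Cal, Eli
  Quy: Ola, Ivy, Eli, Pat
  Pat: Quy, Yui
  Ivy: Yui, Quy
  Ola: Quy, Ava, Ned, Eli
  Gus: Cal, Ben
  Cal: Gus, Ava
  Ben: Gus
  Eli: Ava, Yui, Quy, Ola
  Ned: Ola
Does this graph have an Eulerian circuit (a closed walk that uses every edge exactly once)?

Degrees: Yui:4, Ava:4, Quy:4, Pat:2, Ivy:2, Ola:4, Gus:2, Cal:2, Ben:1, Eli:4, Ned:1
Ben, Ned have odd degree; an Eulerian circuit needs every degree to be even, so none exists.

No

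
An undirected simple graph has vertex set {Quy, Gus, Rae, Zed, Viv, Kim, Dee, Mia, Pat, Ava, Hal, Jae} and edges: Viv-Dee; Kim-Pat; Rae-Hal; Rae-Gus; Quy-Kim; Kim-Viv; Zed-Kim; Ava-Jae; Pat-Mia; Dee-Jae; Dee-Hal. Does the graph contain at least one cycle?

|V| = 12, |E| = 11, number of components = 1.
A forest on 12 vertices with 1 component has exactly 11 edges, which matches — so no cycle.

No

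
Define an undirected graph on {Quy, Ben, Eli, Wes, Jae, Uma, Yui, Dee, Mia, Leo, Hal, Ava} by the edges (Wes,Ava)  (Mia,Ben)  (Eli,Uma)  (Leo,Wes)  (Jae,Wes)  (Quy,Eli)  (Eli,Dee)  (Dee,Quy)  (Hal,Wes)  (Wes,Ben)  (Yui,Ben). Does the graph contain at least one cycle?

Yes

The graph has 12 vertices, 11 edges, and 2 connected components.
One cycle is Quy-Dee-Eli-Quy.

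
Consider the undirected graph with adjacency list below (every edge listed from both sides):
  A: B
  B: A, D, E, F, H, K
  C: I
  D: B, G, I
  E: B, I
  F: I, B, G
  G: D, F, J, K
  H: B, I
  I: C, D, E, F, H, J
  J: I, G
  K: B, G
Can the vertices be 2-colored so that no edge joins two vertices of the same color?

Yes

Partition the vertices as {B, G, I} vs {A, C, D, E, F, H, J, K}. Each listed edge has one endpoint in each part, so the graph is bipartite.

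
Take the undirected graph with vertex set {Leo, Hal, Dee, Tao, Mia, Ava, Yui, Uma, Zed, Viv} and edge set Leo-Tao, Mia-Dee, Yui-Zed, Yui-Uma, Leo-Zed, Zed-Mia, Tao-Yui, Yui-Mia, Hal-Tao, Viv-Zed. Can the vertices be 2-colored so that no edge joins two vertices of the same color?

No

Mia-Yui-Zed-Mia is an odd cycle (length 3), and a bipartite graph can contain only even cycles.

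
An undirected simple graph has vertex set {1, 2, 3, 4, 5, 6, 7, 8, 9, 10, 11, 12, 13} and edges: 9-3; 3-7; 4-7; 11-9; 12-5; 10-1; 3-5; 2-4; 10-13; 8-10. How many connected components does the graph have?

3

Component: {6}
Component: {1, 8, 10, 13}
Component: {2, 3, 4, 5, 7, 9, 11, 12}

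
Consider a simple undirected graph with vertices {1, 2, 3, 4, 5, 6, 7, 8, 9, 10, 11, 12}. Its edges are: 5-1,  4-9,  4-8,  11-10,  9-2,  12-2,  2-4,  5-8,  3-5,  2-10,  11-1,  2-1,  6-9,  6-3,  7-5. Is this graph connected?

Yes

A breadth-first search from 1 visits 1, 2, 5, 11, 9, 12, 10, 4, 8, 7, 3, 6 — all 12 vertices — so the graph is connected.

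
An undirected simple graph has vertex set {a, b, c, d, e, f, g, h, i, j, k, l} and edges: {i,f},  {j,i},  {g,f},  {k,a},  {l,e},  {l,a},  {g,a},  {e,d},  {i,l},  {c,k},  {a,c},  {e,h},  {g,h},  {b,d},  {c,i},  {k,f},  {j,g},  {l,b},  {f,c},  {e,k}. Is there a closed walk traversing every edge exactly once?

Yes

Degrees: a:4, b:2, c:4, d:2, e:4, f:4, g:4, h:2, i:4, j:2, k:4, l:4
Every vertex has even degree and the edges form a single connected piece, so an Eulerian circuit exists.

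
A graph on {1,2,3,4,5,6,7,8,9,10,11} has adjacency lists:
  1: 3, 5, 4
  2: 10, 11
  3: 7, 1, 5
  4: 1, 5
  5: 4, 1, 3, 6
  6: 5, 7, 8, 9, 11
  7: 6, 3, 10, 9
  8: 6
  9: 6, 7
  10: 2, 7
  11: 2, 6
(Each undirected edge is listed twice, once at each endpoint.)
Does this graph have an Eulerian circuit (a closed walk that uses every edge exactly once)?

Degrees: 1:3, 2:2, 3:3, 4:2, 5:4, 6:5, 7:4, 8:1, 9:2, 10:2, 11:2
1, 3, 6, 8 have odd degree; an Eulerian circuit needs every degree to be even, so none exists.

No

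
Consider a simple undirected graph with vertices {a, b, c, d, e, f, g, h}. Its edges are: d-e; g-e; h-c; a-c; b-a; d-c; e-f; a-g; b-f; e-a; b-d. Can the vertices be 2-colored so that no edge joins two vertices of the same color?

No

The cycle g-e-a-g has length 3, which is odd, so the graph is not bipartite.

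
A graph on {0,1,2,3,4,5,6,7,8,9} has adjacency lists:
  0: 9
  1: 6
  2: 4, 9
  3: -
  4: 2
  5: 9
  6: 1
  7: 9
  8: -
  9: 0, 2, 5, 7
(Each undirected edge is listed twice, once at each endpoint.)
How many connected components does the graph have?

4

Component: {3}
Component: {8}
Component: {1, 6}
Component: {0, 2, 4, 5, 7, 9}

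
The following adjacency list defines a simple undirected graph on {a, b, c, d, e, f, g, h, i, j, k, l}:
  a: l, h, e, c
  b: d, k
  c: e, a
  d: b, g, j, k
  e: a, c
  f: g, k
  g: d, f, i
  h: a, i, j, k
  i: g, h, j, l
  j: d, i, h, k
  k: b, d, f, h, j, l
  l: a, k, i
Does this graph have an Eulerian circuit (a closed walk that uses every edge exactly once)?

No

Degrees: a:4, b:2, c:2, d:4, e:2, f:2, g:3, h:4, i:4, j:4, k:6, l:3
Vertices with odd degree: g, l. An Eulerian circuit requires all degrees even.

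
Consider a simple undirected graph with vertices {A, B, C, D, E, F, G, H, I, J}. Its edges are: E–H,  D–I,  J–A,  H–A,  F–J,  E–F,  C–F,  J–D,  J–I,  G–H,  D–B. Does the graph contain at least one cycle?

Yes

The graph has 10 vertices, 11 edges, and 1 connected component.
Since 11 > 10 - 1, a cycle must exist; for instance A-J-F-E-H-A.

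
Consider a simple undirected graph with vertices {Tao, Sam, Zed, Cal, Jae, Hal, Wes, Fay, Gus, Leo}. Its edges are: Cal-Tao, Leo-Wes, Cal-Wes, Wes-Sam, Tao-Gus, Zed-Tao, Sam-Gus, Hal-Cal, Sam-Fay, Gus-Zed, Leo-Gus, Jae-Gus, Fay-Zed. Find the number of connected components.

Component: {Tao, Sam, Zed, Cal, Jae, Hal, Wes, Fay, Gus, Leo}

1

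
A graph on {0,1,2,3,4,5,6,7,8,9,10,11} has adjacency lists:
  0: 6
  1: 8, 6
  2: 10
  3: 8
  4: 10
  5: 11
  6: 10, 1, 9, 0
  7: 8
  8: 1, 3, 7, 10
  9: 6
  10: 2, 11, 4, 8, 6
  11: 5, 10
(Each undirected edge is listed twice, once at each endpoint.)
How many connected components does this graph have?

1

Component: {0, 1, 2, 3, 4, 5, 6, 7, 8, 9, 10, 11}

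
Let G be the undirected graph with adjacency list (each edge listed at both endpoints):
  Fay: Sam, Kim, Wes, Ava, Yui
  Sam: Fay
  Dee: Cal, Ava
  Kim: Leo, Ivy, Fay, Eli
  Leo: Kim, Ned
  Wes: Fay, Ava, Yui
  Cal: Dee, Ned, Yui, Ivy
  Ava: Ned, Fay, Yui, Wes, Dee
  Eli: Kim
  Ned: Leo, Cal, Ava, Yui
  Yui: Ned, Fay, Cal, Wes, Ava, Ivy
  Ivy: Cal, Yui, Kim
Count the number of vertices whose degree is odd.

6

Degrees: Fay:5, Sam:1, Dee:2, Kim:4, Leo:2, Wes:3, Cal:4, Ava:5, Eli:1, Ned:4, Yui:6, Ivy:3
Odd-degree vertices: Fay, Sam, Wes, Ava, Eli, Ivy.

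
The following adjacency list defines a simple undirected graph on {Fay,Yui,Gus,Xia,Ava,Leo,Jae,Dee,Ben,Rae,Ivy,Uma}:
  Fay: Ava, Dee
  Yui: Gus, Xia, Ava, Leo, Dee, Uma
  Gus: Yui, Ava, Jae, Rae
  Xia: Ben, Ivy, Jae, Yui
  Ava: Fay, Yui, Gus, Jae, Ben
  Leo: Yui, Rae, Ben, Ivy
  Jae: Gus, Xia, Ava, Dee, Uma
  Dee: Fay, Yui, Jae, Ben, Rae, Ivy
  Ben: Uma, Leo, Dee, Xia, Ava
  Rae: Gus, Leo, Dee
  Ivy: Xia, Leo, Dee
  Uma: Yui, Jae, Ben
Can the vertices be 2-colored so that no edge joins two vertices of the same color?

Gus-Ava-Yui-Gus is an odd cycle (length 3), and a bipartite graph can contain only even cycles.

No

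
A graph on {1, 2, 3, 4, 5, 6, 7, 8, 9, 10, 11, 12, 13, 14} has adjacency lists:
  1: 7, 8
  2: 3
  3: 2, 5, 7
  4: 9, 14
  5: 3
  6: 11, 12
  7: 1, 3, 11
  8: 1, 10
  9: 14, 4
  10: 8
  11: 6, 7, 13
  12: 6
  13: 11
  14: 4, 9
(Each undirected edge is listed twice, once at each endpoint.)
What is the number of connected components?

Component: {4, 9, 14}
Component: {1, 2, 3, 5, 6, 7, 8, 10, 11, 12, 13}

2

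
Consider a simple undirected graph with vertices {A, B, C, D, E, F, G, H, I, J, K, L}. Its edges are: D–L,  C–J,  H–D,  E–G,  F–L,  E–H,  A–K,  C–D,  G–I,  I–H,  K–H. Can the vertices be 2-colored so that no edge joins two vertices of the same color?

Color {B, D, E, F, I, J, K} black and {A, C, G, H, L} white. No edge joins two same-colored vertices, so the graph is bipartite.

Yes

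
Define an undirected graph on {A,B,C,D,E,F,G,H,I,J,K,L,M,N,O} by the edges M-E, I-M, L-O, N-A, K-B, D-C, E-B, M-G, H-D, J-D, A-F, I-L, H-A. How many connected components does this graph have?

2

Component: {A, C, D, F, H, J, N}
Component: {B, E, G, I, K, L, M, O}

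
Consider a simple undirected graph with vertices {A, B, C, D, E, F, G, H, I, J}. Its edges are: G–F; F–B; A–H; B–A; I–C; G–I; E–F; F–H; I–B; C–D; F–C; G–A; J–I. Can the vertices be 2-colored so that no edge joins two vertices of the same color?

A valid 2-coloring puts {B, C, E, G, H, J} on one side and {A, D, F, I} on the other; every edge crosses between the two sides.

Yes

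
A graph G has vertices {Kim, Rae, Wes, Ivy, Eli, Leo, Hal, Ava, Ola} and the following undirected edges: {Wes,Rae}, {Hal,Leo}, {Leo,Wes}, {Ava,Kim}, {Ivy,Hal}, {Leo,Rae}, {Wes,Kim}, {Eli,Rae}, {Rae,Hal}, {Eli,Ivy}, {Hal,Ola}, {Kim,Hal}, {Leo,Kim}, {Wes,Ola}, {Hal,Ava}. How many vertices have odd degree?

0

Degrees: Kim:4, Rae:4, Wes:4, Ivy:2, Eli:2, Leo:4, Hal:6, Ava:2, Ola:2
Odd-degree vertices: none.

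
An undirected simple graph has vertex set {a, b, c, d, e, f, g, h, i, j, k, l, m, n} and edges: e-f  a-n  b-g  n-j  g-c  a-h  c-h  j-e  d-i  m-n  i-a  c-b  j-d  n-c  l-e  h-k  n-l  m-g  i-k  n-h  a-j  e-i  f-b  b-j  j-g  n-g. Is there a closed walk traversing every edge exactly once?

No

Degrees: a:4, b:4, c:4, d:2, e:4, f:2, g:5, h:4, i:4, j:6, k:2, l:2, m:2, n:7
g, n have odd degree; an Eulerian circuit needs every degree to be even, so none exists.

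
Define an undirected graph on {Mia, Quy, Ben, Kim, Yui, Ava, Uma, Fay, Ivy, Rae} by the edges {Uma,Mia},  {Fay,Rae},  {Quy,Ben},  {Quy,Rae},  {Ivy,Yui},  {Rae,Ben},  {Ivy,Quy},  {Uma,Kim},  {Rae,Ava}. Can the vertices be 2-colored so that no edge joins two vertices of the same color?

No

The cycle Ben-Quy-Rae-Ben has length 3, which is odd, so the graph is not bipartite.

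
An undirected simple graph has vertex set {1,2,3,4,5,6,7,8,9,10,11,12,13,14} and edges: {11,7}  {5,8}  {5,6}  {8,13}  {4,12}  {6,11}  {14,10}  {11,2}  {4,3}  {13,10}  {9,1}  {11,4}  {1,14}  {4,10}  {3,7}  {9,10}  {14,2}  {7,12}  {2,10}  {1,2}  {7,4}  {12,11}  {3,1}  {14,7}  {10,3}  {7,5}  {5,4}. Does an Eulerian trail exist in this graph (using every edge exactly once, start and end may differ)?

Degrees: 1:4, 2:4, 3:4, 4:6, 5:4, 6:2, 7:6, 8:2, 9:2, 10:6, 11:5, 12:3, 13:2, 14:4
Odd-degree vertices: 11, 12 (2 total).
With 2 odd-degree vertices and all edges in one connected piece, an Eulerian trail exists (from 11 to 12).

Yes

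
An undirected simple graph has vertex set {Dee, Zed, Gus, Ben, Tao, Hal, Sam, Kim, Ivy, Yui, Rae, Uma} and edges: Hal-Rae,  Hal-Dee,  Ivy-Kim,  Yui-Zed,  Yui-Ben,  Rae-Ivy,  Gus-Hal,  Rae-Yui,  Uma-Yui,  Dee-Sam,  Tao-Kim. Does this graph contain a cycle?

|V| = 12, |E| = 11, number of components = 1.
Since 11 = 12 - 1, the graph is a forest and contains no cycle.

No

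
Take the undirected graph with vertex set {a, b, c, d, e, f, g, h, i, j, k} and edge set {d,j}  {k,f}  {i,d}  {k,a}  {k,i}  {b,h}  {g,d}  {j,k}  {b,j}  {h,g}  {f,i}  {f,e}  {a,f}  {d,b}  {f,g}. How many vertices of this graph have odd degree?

Degrees: a:2, b:3, c:0, d:4, e:1, f:5, g:3, h:2, i:3, j:3, k:4
Odd-degree vertices: b, e, f, g, i, j.

6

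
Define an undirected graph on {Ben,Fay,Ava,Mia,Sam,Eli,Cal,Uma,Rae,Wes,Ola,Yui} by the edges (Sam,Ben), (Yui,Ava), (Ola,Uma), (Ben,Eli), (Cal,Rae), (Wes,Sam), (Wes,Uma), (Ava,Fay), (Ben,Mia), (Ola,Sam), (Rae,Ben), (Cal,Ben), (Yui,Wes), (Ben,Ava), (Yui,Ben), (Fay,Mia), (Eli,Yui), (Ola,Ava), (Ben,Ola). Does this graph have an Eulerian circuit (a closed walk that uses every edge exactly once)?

No

Degrees: Ben:8, Fay:2, Ava:4, Mia:2, Sam:3, Eli:2, Cal:2, Uma:2, Rae:2, Wes:3, Ola:4, Yui:4
Vertices with odd degree: Sam, Wes. An Eulerian circuit requires all degrees even.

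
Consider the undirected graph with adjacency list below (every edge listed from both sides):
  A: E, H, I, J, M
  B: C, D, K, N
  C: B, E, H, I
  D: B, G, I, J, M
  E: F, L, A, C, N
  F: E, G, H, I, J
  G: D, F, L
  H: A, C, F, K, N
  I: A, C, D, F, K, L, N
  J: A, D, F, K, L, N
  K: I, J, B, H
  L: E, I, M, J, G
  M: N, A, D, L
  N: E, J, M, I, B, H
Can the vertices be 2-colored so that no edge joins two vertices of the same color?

Partition the vertices as {B, E, G, H, I, J, M} vs {A, C, D, F, K, L, N}. Each listed edge has one endpoint in each part, so the graph is bipartite.

Yes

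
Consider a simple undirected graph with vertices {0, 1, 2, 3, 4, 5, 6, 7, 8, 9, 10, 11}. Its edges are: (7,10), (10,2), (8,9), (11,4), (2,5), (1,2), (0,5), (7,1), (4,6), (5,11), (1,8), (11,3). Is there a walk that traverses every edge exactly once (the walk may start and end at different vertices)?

Degrees: 0:1, 1:3, 2:3, 3:1, 4:2, 5:3, 6:1, 7:2, 8:2, 9:1, 10:2, 11:3
Odd-degree vertices: 0, 1, 2, 3, 5, 6, 9, 11 (8 total).
An Eulerian trail requires 0 or 2 odd-degree vertices; here there are 8.

No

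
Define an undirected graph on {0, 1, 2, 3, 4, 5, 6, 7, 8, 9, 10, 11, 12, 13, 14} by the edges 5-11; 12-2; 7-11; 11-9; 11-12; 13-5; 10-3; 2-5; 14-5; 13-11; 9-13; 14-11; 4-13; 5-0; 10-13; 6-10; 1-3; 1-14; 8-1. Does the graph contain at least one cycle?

Yes

|V| = 15, |E| = 19, number of components = 1.
Since 19 > 15 - 1, a cycle must exist; for instance 14-11-9-13-10-3-1-14.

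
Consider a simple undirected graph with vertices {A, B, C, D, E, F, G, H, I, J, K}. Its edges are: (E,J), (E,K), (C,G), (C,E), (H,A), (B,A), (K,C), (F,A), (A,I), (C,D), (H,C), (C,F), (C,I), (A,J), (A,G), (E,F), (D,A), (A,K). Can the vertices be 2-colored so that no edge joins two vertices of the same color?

E-C-K-E is an odd cycle (length 3), and a bipartite graph can contain only even cycles.

No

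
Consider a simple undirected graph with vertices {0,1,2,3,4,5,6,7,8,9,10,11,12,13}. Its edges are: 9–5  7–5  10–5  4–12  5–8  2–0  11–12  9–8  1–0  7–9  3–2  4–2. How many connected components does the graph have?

Component: {6}
Component: {13}
Component: {5, 7, 8, 9, 10}
Component: {0, 1, 2, 3, 4, 11, 12}

4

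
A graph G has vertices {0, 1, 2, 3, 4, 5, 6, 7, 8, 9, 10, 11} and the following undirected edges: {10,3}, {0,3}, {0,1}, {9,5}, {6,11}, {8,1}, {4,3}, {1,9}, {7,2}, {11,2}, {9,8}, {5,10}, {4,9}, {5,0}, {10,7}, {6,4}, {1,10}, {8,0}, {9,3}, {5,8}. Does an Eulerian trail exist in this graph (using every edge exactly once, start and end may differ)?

Degrees: 0:4, 1:4, 2:2, 3:4, 4:3, 5:4, 6:2, 7:2, 8:4, 9:5, 10:4, 11:2
Odd-degree vertices: 4, 9 (2 total).
With 2 odd-degree vertices and all edges in one connected piece, an Eulerian trail exists (from 4 to 9).

Yes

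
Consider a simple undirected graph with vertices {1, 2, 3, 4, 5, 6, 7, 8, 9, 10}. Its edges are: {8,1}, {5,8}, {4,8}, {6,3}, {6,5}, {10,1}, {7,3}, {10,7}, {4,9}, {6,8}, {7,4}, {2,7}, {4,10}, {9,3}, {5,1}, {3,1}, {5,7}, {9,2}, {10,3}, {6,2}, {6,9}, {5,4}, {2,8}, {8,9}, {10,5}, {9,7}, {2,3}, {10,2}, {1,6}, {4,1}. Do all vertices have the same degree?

Degrees: 1:6, 2:6, 3:6, 4:6, 5:6, 6:6, 7:6, 8:6, 9:6, 10:6
All degrees equal 6; the graph is regular.

Yes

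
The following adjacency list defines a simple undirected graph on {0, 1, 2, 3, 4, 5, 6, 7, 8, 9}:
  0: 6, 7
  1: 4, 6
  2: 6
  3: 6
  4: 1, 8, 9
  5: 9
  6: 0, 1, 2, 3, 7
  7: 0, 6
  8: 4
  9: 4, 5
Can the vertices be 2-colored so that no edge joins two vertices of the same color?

The cycle 0-7-6-0 has length 3, which is odd, so the graph is not bipartite.

No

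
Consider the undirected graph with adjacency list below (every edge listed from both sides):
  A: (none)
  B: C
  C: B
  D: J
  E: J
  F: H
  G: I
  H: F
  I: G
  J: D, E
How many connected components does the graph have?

Component: {A}
Component: {B, C}
Component: {F, H}
Component: {G, I}
Component: {D, E, J}

5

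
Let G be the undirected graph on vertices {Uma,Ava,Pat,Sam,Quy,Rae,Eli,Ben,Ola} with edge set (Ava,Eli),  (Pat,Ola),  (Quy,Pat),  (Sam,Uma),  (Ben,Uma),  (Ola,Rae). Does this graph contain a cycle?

No

|V| = 9, |E| = 6, number of components = 3.
Since 6 = 9 - 3, the graph is a forest and contains no cycle.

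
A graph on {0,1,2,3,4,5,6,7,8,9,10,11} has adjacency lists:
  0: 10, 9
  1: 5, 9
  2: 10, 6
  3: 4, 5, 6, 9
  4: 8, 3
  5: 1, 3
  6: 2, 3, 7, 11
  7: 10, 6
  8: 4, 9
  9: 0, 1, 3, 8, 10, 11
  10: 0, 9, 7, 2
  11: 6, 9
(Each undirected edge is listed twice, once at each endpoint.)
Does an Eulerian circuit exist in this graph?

Yes

Degrees: 0:2, 1:2, 2:2, 3:4, 4:2, 5:2, 6:4, 7:2, 8:2, 9:6, 10:4, 11:2
All degrees are even and the non-isolated vertices are connected — an Eulerian circuit exists.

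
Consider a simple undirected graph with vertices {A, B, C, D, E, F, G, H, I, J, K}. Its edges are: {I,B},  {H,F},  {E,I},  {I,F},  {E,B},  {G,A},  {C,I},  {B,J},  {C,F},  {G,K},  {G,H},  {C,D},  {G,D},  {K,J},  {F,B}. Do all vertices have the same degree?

No

Degrees: A:1, B:4, C:3, D:2, E:2, F:4, G:4, H:2, I:4, J:2, K:2
Vertex A has degree 1 while B has degree 4, so the graph is not regular.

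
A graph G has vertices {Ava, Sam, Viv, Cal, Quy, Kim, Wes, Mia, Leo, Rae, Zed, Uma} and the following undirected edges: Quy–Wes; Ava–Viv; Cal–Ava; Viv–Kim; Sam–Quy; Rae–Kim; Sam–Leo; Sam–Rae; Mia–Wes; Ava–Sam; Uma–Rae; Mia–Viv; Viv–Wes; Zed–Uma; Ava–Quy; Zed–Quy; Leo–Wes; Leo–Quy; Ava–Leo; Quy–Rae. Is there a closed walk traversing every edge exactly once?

No

Degrees: Ava:5, Sam:4, Viv:4, Cal:1, Quy:6, Kim:2, Wes:4, Mia:2, Leo:4, Rae:4, Zed:2, Uma:2
Vertices with odd degree: Ava, Cal. An Eulerian circuit requires all degrees even.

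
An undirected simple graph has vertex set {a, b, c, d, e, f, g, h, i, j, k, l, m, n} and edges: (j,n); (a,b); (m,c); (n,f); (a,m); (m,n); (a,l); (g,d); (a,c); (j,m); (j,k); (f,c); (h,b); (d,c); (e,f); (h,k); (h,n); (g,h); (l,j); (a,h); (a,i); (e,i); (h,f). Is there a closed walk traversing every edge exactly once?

Degrees: a:6, b:2, c:4, d:2, e:2, f:4, g:2, h:6, i:2, j:4, k:2, l:2, m:4, n:4
All degrees are even and the non-isolated vertices are connected — an Eulerian circuit exists.

Yes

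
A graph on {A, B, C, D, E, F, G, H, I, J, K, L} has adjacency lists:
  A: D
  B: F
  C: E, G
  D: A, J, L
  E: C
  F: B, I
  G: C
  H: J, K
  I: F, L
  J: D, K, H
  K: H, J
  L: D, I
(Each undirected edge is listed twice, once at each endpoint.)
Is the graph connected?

Component: {C, E, G}
Component: {A, B, D, F, H, I, J, K, L}
No edge joins these 2 groups, so the graph is disconnected.

No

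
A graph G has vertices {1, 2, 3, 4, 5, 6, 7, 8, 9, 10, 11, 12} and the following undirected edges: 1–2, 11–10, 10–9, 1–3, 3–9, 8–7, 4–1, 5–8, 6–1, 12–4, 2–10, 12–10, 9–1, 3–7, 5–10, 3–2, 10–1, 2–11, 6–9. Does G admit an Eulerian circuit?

Degrees: 1:6, 2:4, 3:4, 4:2, 5:2, 6:2, 7:2, 8:2, 9:4, 10:6, 11:2, 12:2
Every vertex has even degree and the edges form a single connected piece, so an Eulerian circuit exists.

Yes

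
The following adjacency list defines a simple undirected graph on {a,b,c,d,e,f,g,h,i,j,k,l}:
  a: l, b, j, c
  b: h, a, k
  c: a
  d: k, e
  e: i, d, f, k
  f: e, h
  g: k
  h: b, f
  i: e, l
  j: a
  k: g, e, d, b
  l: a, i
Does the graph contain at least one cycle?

The graph has 12 vertices, 14 edges, and 1 connected component.
Since 14 > 12 - 1, a cycle must exist; for instance a-b-k-e-i-l-a.

Yes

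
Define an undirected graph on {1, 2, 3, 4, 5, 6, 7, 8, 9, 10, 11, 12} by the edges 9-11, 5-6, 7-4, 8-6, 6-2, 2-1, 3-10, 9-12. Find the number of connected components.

4

Component: {3, 10}
Component: {4, 7}
Component: {9, 11, 12}
Component: {1, 2, 5, 6, 8}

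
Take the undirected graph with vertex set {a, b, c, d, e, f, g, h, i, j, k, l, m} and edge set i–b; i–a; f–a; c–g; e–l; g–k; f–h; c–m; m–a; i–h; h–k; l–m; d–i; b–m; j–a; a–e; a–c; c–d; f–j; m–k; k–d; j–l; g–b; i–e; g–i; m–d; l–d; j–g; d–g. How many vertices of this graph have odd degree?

4

Degrees: a:6, b:3, c:4, d:6, e:3, f:3, g:6, h:3, i:6, j:4, k:4, l:4, m:6
Odd-degree vertices: b, e, f, h.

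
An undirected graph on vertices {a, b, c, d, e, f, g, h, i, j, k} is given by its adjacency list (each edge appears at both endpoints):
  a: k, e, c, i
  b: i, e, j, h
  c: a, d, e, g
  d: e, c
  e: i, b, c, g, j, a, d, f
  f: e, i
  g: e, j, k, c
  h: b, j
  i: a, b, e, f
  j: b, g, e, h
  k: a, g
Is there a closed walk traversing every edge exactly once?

Degrees: a:4, b:4, c:4, d:2, e:8, f:2, g:4, h:2, i:4, j:4, k:2
All degrees are even and the non-isolated vertices are connected — an Eulerian circuit exists.

Yes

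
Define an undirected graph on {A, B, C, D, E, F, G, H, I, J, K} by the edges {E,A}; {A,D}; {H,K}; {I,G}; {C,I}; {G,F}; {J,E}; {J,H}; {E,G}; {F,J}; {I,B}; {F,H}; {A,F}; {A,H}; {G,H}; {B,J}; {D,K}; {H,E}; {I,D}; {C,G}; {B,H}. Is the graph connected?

Starting from A and exploring outward reaches every vertex (A, H, E, D, F, J, K, B, G, I, C); the graph is connected.

Yes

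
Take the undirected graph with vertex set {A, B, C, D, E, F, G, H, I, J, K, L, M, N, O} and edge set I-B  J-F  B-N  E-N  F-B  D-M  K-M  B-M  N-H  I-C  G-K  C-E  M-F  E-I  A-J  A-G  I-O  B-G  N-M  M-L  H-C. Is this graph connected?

Yes

Starting from A and exploring outward reaches every vertex (A, G, J, B, K, F, N, I, M, H, E, O, C, L, D); the graph is connected.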